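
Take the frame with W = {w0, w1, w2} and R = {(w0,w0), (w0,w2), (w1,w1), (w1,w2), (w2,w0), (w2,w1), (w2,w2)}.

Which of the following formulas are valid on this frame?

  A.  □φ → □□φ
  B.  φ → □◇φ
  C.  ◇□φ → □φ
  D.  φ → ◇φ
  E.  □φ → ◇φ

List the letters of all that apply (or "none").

B, D, E

R is reflexive: each world relates to itself.
R is symmetric: every R-edge is matched by its reverse.
R is not transitive: w0 R w2 and w2 R w1 but not w0 R w1.
R is not euclidean: w2 R w0 and w2 R w1 but not w0 R w1.
R is serial: every world has an R-successor.
(A) □φ → □□φ (axiom 4) characterises the transitive frames. R is not transitive — not valid.
(B) φ → □◇φ (axiom B) characterises the symmetric frames. R is symmetric — valid.
(C) ◇□φ → □φ is the dual of axiom 5, which corresponds to the euclidean property. R is not euclidean — not valid.
(D) φ → ◇φ is the dual of axiom T, which corresponds to reflexivity. R is reflexive — valid.
(E) □φ → ◇φ is axiom D; it is valid on a frame exactly when R is serial. R is serial, so valid.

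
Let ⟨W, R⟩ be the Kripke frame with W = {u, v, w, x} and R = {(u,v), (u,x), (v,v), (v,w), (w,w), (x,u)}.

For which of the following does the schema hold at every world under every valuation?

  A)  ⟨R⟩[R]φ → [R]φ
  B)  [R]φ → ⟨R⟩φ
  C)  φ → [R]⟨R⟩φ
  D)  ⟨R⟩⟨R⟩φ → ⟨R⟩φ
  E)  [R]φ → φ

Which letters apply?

B

R is not reflexive: not u R u.
R is not symmetric: u R v but not v R u.
R is not transitive: u R v and v R w but not u R w.
R is not euclidean: u R v and u R x but not v R x.
R is serial: every world has an R-successor.
(A) ⟨R⟩[R]φ → [R]φ is the dual of axiom 5, which corresponds to the euclidean property. R is not euclidean — not valid.
(B) axiom D: valid iff R is serial. R is serial — valid.
(C) φ → [R]⟨R⟩φ is axiom B, which corresponds to symmetry. R is not symmetric — not valid.
(D) the dual of axiom 4: valid iff R is transitive. R is not transitive — not valid.
(E) axiom T: valid iff R is reflexive. R is not reflexive — not valid.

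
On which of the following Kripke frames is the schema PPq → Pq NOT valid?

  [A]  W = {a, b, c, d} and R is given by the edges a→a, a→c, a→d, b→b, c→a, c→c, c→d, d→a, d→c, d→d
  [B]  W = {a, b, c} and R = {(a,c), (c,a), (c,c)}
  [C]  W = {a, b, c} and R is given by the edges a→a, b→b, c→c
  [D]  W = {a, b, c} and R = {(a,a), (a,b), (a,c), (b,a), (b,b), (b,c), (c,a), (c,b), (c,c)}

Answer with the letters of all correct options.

The schema PPq → Pq is the dual of axiom 4; it is valid on a frame iff R is transitive.
(A) R is transitive (R is closed under composition), so the schema is valid here.
(B) R is not transitive (a R c and c R a but not a R a), so the schema fails here.
(C) R is transitive (R is closed under composition), so the schema is valid here.
(D) R is transitive (R is closed under composition), so the schema is valid here.

B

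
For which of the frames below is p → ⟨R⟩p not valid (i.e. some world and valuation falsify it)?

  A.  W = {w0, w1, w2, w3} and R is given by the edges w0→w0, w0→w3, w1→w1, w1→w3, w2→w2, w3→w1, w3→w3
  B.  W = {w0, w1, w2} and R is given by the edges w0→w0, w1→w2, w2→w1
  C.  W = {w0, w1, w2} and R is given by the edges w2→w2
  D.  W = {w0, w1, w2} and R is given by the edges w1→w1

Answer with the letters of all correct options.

The schema p → ⟨R⟩p is the dual of axiom T; it is valid on a frame iff R is reflexive.
(A) R is reflexive (each world relates to itself), so the schema is valid here.
(B) R is not reflexive (not w1 R w1), so the schema fails here.
(C) R is not reflexive (not w0 R w0), so the schema fails here.
(D) R is not reflexive (not w0 R w0), so the schema fails here.

B, C, D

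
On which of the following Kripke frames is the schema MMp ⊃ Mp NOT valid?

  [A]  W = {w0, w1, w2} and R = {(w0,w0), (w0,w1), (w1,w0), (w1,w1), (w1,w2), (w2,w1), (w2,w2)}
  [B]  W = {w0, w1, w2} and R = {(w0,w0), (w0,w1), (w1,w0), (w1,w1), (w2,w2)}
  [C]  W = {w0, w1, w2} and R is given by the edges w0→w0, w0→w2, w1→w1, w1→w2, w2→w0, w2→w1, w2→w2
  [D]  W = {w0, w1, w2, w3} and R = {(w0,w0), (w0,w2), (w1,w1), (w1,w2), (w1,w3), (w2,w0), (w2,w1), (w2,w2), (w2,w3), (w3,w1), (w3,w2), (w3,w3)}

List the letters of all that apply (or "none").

The schema MMp ⊃ Mp is the dual of axiom 4; it is valid on a frame iff R is transitive.
(A) R is not transitive (w0 R w1 and w1 R w2 but not w0 R w2), so the schema fails here.
(B) R is transitive (R is closed under composition), so the schema is valid here.
(C) R is not transitive (w0 R w2 and w2 R w1 but not w0 R w1), so the schema fails here.
(D) R is not transitive (w0 R w2 and w2 R w1 but not w0 R w1), so the schema fails here.

A, C, D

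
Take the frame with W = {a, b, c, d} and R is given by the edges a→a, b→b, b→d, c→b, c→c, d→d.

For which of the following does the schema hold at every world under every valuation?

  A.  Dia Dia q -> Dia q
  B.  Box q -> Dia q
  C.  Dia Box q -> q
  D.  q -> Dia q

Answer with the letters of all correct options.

R is reflexive: each world relates to itself.
R is not symmetric: b R d but not d R b.
R is not transitive: c R b and b R d but not c R d.
R is serial: every world has an R-successor.
(A) Dia Dia q -> Dia q is the dual of axiom 4, which corresponds to transitivity. R is not transitive — not valid.
(B) Box q -> Dia q (axiom D) characterises the serial frames. R is serial — valid.
(C) the dual of axiom B: valid iff R is symmetric. R is not symmetric — not valid.
(D) the dual of axiom T: valid iff R is reflexive. R is reflexive — valid.

B, D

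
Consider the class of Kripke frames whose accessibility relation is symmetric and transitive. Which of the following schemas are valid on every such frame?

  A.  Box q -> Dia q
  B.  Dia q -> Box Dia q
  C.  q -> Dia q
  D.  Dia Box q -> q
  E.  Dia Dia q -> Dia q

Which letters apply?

B, D, E

A symmetric transitive relation is euclidean (uRv and uRw give vRu by symmetry, then vRw by transitivity).
(A) Box q -> Dia q is axiom D; it is valid on a frame exactly when R is serial. Such an R need not be serial, so not valid.
(B) Dia q -> Box Dia q is axiom 5, which corresponds to the euclidean property. Every such R is euclidean — valid.
(C) q -> Dia q (the dual of axiom T) characterises the reflexive frames. Such an R need not be reflexive — not valid.
(D) Dia Box q -> q (the dual of axiom B) characterises the symmetric frames. Every such R is symmetric — valid.
(E) Dia Dia q -> Dia q is the dual of axiom 4; it is valid on a frame exactly when R is transitive. Every such R is transitive, so valid.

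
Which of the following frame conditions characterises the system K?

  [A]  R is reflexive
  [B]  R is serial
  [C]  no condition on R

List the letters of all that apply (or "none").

C

(A) this class determines T (= KT), not K.
(B) this class determines D, not K.
(C) K is sound and complete for exactly this class.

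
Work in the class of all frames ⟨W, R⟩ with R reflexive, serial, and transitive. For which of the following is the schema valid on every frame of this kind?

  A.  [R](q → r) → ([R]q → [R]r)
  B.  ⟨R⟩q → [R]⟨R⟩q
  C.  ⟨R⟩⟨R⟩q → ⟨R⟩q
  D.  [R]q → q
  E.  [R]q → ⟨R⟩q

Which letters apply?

A, C, D, E

(A) [R](q → r) → ([R]q → [R]r) is the K axiom; it holds on all frames — valid.
(B) axiom 5: valid iff R is euclidean. Such an R need not be euclidean — not valid.
(C) ⟨R⟩⟨R⟩q → ⟨R⟩q (the dual of axiom 4) characterises the transitive frames. Every such R is transitive — valid.
(D) [R]q → q is axiom T, which corresponds to reflexivity. Every such R is reflexive — valid.
(E) [R]q → ⟨R⟩q is axiom D; it is valid on a frame exactly when R is serial. Every such R is serial, so valid.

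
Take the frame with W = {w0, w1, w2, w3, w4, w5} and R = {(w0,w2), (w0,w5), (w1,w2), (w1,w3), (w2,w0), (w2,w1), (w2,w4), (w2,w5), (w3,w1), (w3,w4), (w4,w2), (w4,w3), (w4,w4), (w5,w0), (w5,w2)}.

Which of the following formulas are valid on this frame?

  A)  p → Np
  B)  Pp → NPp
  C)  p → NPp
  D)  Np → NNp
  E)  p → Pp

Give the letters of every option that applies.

C

R is not reflexive: not w0 R w0.
R is symmetric: every R-edge is matched by its reverse.
R is not transitive: w0 R w2 and w2 R w0 but not w0 R w0.
R is not euclidean: w1 R w2 and w1 R w3 but not w2 R w3.
R is not a subset of the identity: w0 R w2 with w0 ≠ w2.
(A) p → Np is equivalent to ◇p→p; it holds exactly when R ⊆ identity. Here R ⊄ identity — not valid.
(B) axiom 5: valid iff R is euclidean. R is not euclidean — not valid.
(C) p → NPp is axiom B, which corresponds to symmetry. R is symmetric — valid.
(D) Np → NNp (axiom 4) characterises the transitive frames. R is not transitive — not valid.
(E) p → Pp is the dual of axiom T, which corresponds to reflexivity. R is not reflexive — not valid.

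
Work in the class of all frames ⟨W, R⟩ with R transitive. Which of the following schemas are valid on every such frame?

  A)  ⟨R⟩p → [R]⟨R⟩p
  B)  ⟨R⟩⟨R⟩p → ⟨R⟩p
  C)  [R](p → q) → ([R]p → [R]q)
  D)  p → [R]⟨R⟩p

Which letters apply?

B, C

(A) ⟨R⟩p → [R]⟨R⟩p is axiom 5, which corresponds to the euclidean property. Such an R need not be euclidean — not valid.
(B) the dual of axiom 4: valid iff R is transitive. Every such R is transitive — valid.
(C) [R](p → q) → ([R]p → [R]q) is the K axiom; it holds on all frames — valid.
(D) axiom B: valid iff R is symmetric. Such an R need not be symmetric — not valid.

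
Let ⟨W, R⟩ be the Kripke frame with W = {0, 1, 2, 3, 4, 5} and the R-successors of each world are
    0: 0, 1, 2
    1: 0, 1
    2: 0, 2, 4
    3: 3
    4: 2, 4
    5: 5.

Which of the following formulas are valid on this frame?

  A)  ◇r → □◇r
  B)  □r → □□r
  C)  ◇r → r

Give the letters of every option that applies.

none

R is not transitive: 0 R 2 and 2 R 4 but not 0 R 4.
R is not euclidean: 0 R 1 and 0 R 2 but not 1 R 2.
R is not a subset of the identity: 0 R 1 with 0 ≠ 1.
(A) ◇r → □◇r is axiom 5; it is valid on a frame exactly when R is euclidean. R is not euclidean, so not valid.
(B) □r → □□r is axiom 4; it is valid on a frame exactly when R is transitive. R is not transitive, so not valid.
(C) ◇r → r is valid only on frames where every R-edge is a self-loop. Here R ⊄ identity — not valid.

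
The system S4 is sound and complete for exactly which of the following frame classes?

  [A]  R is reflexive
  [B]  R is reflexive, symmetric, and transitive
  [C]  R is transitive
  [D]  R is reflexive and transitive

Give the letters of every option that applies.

D

(A) this class determines T (= KT), not S4.
(B) this class determines S5, not S4.
(C) this class determines K4, not S4.
(D) S4 is sound and complete for exactly this class.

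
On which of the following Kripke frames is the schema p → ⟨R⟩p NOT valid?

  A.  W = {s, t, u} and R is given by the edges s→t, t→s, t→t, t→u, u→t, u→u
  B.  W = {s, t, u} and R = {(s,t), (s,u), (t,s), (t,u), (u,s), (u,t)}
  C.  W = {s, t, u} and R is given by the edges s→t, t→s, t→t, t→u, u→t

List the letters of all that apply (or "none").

A, B, C

The schema p → ⟨R⟩p is the dual of axiom T; it is valid on a frame iff R is reflexive.
(A) R is not reflexive (not s R s), so the schema fails here.
(B) R is not reflexive (not s R s), so the schema fails here.
(C) R is not reflexive (not s R s), so the schema fails here.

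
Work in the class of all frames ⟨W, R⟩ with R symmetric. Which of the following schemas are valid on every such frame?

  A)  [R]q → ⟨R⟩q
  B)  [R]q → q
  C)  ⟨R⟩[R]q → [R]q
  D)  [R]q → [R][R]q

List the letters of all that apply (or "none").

(A) [R]q → ⟨R⟩q is axiom D, which corresponds to seriality. Such an R need not be serial — not valid.
(B) axiom T: valid iff R is reflexive. Such an R need not be reflexive — not valid.
(C) ⟨R⟩[R]q → [R]q (the dual of axiom 5) characterises the euclidean frames. Such an R need not be euclidean — not valid.
(D) [R]q → [R][R]q is axiom 4, which corresponds to transitivity. Such an R need not be transitive — not valid.

none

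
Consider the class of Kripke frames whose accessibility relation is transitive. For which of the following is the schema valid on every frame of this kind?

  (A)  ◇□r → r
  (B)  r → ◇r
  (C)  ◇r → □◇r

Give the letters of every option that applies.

(A) ◇□r → r (the dual of axiom B) characterises the symmetric frames. Such an R need not be symmetric — not valid.
(B) r → ◇r is the dual of axiom T; it is valid on a frame exactly when R is reflexive. Such an R need not be reflexive, so not valid.
(C) ◇r → □◇r is axiom 5; it is valid on a frame exactly when R is euclidean. Such an R need not be euclidean, so not valid.

none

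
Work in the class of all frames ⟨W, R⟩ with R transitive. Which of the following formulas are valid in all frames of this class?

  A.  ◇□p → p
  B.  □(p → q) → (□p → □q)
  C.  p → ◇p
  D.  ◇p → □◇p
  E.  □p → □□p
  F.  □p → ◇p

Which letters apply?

B, E

(A) the dual of axiom B: valid iff R is symmetric. Such an R need not be symmetric — not valid.
(B) □(p → q) → (□p → □q) is the K axiom; it holds on all frames — valid.
(C) p → ◇p is the dual of axiom T; it is valid on a frame exactly when R is reflexive. Such an R need not be reflexive, so not valid.
(D) axiom 5: valid iff R is euclidean. Such an R need not be euclidean — not valid.
(E) □p → □□p is axiom 4; it is valid on a frame exactly when R is transitive. Every such R is transitive, so valid.
(F) □p → ◇p is axiom D; it is valid on a frame exactly when R is serial. Such an R need not be serial, so not valid.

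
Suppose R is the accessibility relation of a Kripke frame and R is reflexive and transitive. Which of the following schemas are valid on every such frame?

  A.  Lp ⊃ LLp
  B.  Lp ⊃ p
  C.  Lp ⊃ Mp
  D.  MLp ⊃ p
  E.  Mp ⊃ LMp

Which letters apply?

A, B, C

Reflexive relations are serial.
(A) axiom 4: valid iff R is transitive. Every such R is transitive — valid.
(B) Lp ⊃ p is axiom T, which corresponds to reflexivity. Every such R is reflexive — valid.
(C) axiom D: valid iff R is serial. Every such R is serial — valid.
(D) MLp ⊃ p is the dual of axiom B; it is valid on a frame exactly when R is symmetric. Such an R need not be symmetric, so not valid.
(E) Mp ⊃ LMp is axiom 5; it is valid on a frame exactly when R is euclidean. Such an R need not be euclidean, so not valid.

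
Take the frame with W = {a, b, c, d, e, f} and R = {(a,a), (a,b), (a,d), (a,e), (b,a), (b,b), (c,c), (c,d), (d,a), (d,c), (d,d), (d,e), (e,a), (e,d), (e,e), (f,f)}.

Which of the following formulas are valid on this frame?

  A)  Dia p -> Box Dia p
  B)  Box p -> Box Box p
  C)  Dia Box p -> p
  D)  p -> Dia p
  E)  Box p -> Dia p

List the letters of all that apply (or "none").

C, D, E

R is reflexive: each world relates to itself.
R is symmetric: every R-edge is matched by its reverse.
R is not transitive: a R d and d R c but not a R c.
R is not euclidean: a R b and a R d but not b R d.
R is serial: every world has an R-successor.
(A) Dia p -> Box Dia p is axiom 5, which corresponds to the euclidean property. R is not euclidean — not valid.
(B) Box p -> Box Box p is axiom 4; it is valid on a frame exactly when R is transitive. R is not transitive, so not valid.
(C) Dia Box p -> p is the dual of axiom B, which corresponds to symmetry. R is symmetric — valid.
(D) the dual of axiom T: valid iff R is reflexive. R is reflexive — valid.
(E) axiom D: valid iff R is serial. R is serial — valid.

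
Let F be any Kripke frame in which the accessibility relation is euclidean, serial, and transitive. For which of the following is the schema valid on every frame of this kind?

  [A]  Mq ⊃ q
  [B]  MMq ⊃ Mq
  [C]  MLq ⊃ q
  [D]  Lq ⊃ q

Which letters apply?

B

(A) Mq ⊃ q (the converse of T) corresponds to R being a subset of the identity. Such an R need not be a subset of the identity, so not valid.
(B) MMq ⊃ Mq (the dual of axiom 4) characterises the transitive frames. Every such R is transitive — valid.
(C) the dual of axiom B: valid iff R is symmetric. Such an R need not be symmetric — not valid.
(D) Lq ⊃ q is axiom T, which corresponds to reflexivity. Such an R need not be reflexive — not valid.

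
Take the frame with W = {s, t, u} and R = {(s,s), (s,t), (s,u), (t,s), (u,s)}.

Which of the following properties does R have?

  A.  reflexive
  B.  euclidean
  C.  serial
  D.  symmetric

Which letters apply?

C, D

(A) not reflexive: not t R t.
(B) not euclidean: s R t and s R u but not t R u.
(C) serial: every world has an R-successor.
(D) symmetric: every R-edge is matched by its reverse.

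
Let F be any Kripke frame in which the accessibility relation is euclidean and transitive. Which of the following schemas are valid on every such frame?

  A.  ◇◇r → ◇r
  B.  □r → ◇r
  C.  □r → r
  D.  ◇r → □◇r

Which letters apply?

A, D

(A) ◇◇r → ◇r (the dual of axiom 4) characterises the transitive frames. Every such R is transitive — valid.
(B) axiom D: valid iff R is serial. Such an R need not be serial — not valid.
(C) □r → r (axiom T) characterises the reflexive frames. Such an R need not be reflexive — not valid.
(D) ◇r → □◇r is axiom 5; it is valid on a frame exactly when R is euclidean. Every such R is euclidean, so valid.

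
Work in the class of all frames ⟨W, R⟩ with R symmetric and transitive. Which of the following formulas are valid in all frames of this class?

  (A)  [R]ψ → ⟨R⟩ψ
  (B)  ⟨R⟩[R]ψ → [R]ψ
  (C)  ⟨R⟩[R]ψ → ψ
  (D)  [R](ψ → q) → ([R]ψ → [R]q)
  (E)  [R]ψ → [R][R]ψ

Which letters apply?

A symmetric transitive relation is euclidean (uRv and uRw give vRu by symmetry, then vRw by transitivity).
(A) [R]ψ → ⟨R⟩ψ is axiom D, which corresponds to seriality. Such an R need not be serial — not valid.
(B) ⟨R⟩[R]ψ → [R]ψ (the dual of axiom 5) characterises the euclidean frames. Every such R is euclidean — valid.
(C) ⟨R⟩[R]ψ → ψ (the dual of axiom B) characterises the symmetric frames. Every such R is symmetric — valid.
(D) [R](ψ → q) → ([R]ψ → [R]q) is the K axiom; it holds on all frames — valid.
(E) [R]ψ → [R][R]ψ is axiom 4; it is valid on a frame exactly when R is transitive. Every such R is transitive, so valid.

B, C, D, E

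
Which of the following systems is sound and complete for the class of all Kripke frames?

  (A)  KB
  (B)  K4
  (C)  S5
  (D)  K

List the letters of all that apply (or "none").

D

(A) KB is determined by the class of symmetric frames.
(B) K4 is determined by the class of transitive frames.
(C) S5 is determined by the class of reflexive, symmetric, and transitive frames.
(D) K is determined by exactly this class.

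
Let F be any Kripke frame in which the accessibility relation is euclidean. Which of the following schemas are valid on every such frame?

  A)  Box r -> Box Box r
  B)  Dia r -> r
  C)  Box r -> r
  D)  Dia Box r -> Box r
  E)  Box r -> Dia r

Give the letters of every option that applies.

D

(A) Box r -> Box Box r is axiom 4; it is valid on a frame exactly when R is transitive. Such an R need not be transitive, so not valid.
(B) Dia r -> r is the converse of T; it holds exactly when R ⊆ identity. Such an R need not be a subset of the identity — not valid.
(C) Box r -> r is axiom T, which corresponds to reflexivity. Such an R need not be reflexive — not valid.
(D) Dia Box r -> Box r is the dual of axiom 5, which corresponds to the euclidean property. Every such R is euclidean — valid.
(E) axiom D: valid iff R is serial. Such an R need not be serial — not valid.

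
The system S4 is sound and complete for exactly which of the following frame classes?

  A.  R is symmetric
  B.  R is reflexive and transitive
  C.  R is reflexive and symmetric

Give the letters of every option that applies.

B

(A) this class determines KB, not S4.
(B) S4 is sound and complete for exactly this class.
(C) this class determines B (= KTB), not S4.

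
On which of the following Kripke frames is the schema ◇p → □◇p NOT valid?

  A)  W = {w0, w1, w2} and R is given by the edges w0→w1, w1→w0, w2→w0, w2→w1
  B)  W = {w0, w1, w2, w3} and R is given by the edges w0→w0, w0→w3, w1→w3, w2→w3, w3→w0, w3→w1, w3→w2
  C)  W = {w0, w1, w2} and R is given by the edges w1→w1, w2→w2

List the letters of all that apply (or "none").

A, B

The schema ◇p → □◇p is axiom 5; it is valid on a frame iff R is euclidean.
(A) R is not euclidean (w0 R w1 and w0 R w1 but not w1 R w1), so the schema fails here.
(B) R is not euclidean (w3 R w0 and w3 R w1 but not w0 R w1), so the schema fails here.
(C) R is euclidean (any two R-successors of the same world are R-related), so the schema is valid here.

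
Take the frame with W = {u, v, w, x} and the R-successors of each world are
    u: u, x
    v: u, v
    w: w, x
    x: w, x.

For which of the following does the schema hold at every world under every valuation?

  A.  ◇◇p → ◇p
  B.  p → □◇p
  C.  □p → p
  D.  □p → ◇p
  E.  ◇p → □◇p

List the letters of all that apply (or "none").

C, D

R is reflexive: each world relates to itself.
R is not symmetric: u R x but not x R u.
R is not transitive: u R x and x R w but not u R w.
R is not euclidean: u R x and u R u but not x R u.
R is serial: every world has an R-successor.
(A) ◇◇p → ◇p is the dual of axiom 4; it is valid on a frame exactly when R is transitive. R is not transitive, so not valid.
(B) p → □◇p (axiom B) characterises the symmetric frames. R is not symmetric — not valid.
(C) □p → p (axiom T) characterises the reflexive frames. R is reflexive — valid.
(D) axiom D: valid iff R is serial. R is serial — valid.
(E) axiom 5: valid iff R is euclidean. R is not euclidean — not valid.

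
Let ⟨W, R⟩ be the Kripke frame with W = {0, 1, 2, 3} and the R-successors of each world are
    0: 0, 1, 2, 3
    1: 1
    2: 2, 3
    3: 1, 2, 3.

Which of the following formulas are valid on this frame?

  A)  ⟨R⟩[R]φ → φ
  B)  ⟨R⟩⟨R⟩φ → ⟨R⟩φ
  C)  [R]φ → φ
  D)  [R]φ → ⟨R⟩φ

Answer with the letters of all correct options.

R is reflexive: each world relates to itself.
R is not symmetric: 0 R 1 but not 1 R 0.
R is not transitive: 2 R 3 and 3 R 1 but not 2 R 1.
R is serial: every world has an R-successor.
(A) ⟨R⟩[R]φ → φ (the dual of axiom B) characterises the symmetric frames. R is not symmetric — not valid.
(B) the dual of axiom 4: valid iff R is transitive. R is not transitive — not valid.
(C) [R]φ → φ (axiom T) characterises the reflexive frames. R is reflexive — valid.
(D) [R]φ → ⟨R⟩φ (axiom D) characterises the serial frames. R is serial — valid.

C, D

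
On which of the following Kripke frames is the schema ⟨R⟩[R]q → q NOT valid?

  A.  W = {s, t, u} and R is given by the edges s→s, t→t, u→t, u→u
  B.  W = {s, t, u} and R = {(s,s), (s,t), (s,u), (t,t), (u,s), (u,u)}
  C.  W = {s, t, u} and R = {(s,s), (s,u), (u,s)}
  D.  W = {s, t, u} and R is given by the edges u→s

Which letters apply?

A, B, D

The schema ⟨R⟩[R]q → q is the dual of axiom B; it is valid on a frame iff R is symmetric.
(A) R is not symmetric (u R t but not t R u), so the schema fails here.
(B) R is not symmetric (s R t but not t R s), so the schema fails here.
(C) R is symmetric (every R-edge is matched by its reverse), so the schema is valid here.
(D) R is not symmetric (u R s but not s R u), so the schema fails here.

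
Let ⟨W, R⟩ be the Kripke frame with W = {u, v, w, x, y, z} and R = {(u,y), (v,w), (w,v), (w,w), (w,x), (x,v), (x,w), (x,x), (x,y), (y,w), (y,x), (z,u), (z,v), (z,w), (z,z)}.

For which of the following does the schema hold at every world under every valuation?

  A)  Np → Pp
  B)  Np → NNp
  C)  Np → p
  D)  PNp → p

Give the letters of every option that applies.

R is not reflexive: not u R u.
R is not symmetric: u R y but not y R u.
R is not transitive: u R y and y R w but not u R w.
R is serial: every world has an R-successor.
(A) axiom D: valid iff R is serial. R is serial — valid.
(B) Np → NNp is axiom 4, which corresponds to transitivity. R is not transitive — not valid.
(C) Np → p (axiom T) characterises the reflexive frames. R is not reflexive — not valid.
(D) PNp → p is the dual of axiom B; it is valid on a frame exactly when R is symmetric. R is not symmetric, so not valid.

A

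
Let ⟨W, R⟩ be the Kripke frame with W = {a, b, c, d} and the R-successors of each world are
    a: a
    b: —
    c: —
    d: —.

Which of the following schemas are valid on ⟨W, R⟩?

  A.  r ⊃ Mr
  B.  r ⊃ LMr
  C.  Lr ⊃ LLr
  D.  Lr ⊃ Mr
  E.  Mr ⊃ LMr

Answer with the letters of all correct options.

B, C, E

R is not reflexive: not b R b.
R is symmetric: every R-edge is matched by its reverse.
R is transitive: R is closed under composition.
R is euclidean: any two R-successors of the same world are R-related.
R is not serial: b has no R-successor.
(A) the dual of axiom T: valid iff R is reflexive. R is not reflexive — not valid.
(B) r ⊃ LMr is axiom B; it is valid on a frame exactly when R is symmetric. R is symmetric, so valid.
(C) Lr ⊃ LLr is axiom 4; it is valid on a frame exactly when R is transitive. R is transitive, so valid.
(D) axiom D: valid iff R is serial. R is not serial — not valid.
(E) Mr ⊃ LMr is axiom 5, which corresponds to the euclidean property. R is euclidean — valid.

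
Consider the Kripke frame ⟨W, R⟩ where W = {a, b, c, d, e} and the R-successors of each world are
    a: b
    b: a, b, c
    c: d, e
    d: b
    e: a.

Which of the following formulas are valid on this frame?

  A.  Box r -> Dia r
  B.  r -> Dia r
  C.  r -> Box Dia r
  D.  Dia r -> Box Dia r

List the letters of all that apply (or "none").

A

R is not reflexive: not a R a.
R is not symmetric: b R c but not c R b.
R is not euclidean: b R a and b R c but not a R c.
R is serial: every world has an R-successor.
(A) axiom D: valid iff R is serial. R is serial — valid.
(B) r -> Dia r is the dual of axiom T, which corresponds to reflexivity. R is not reflexive — not valid.
(C) r -> Box Dia r (axiom B) characterises the symmetric frames. R is not symmetric — not valid.
(D) Dia r -> Box Dia r is axiom 5; it is valid on a frame exactly when R is euclidean. R is not euclidean, so not valid.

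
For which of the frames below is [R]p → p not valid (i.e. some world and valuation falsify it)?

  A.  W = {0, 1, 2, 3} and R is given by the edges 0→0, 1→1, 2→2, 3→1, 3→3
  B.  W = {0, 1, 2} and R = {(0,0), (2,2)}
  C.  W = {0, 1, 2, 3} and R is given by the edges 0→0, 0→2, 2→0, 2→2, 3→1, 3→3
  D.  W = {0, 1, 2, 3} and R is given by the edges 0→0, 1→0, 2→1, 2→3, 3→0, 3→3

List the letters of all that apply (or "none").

The schema [R]p → p is axiom T; it is valid on a frame iff R is reflexive.
(A) R is reflexive (each world relates to itself), so the schema is valid here.
(B) R is not reflexive (not 1 R 1), so the schema fails here.
(C) R is not reflexive (not 1 R 1), so the schema fails here.
(D) R is not reflexive (not 1 R 1), so the schema fails here.

B, C, D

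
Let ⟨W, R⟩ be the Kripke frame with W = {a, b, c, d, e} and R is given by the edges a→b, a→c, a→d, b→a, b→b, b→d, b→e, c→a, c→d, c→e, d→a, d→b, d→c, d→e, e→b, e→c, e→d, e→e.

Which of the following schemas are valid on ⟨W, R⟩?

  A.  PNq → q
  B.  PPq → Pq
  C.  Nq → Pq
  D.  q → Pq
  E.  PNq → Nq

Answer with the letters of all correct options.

A, C

R is not reflexive: not a R a.
R is symmetric: every R-edge is matched by its reverse.
R is not transitive: a R b and b R a but not a R a.
R is not euclidean: a R b and a R c but not b R c.
R is serial: every world has an R-successor.
(A) PNq → q is the dual of axiom B; it is valid on a frame exactly when R is symmetric. R is symmetric, so valid.
(B) the dual of axiom 4: valid iff R is transitive. R is not transitive — not valid.
(C) Nq → Pq is axiom D; it is valid on a frame exactly when R is serial. R is serial, so valid.
(D) the dual of axiom T: valid iff R is reflexive. R is not reflexive — not valid.
(E) PNq → Nq is the dual of axiom 5; it is valid on a frame exactly when R is euclidean. R is not euclidean, so not valid.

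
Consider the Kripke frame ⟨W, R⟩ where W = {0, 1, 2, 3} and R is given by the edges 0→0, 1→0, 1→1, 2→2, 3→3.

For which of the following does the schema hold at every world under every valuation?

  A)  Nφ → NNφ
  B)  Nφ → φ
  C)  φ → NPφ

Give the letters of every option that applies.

A, B

R is reflexive: each world relates to itself.
R is not symmetric: 1 R 0 but not 0 R 1.
R is transitive: R is closed under composition.
(A) Nφ → NNφ is axiom 4; it is valid on a frame exactly when R is transitive. R is transitive, so valid.
(B) Nφ → φ is axiom T, which corresponds to reflexivity. R is reflexive — valid.
(C) φ → NPφ is axiom B, which corresponds to symmetry. R is not symmetric — not valid.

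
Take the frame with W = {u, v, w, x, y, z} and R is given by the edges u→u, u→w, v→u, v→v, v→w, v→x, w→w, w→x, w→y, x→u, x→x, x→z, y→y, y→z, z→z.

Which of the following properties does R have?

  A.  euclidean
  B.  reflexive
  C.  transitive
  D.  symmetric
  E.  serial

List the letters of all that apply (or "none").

(A) not euclidean: u R w and u R u but not w R u.
(B) reflexive: each world relates to itself.
(C) not transitive: u R w and w R x but not u R x.
(D) not symmetric: u R w but not w R u.
(E) serial: every world has an R-successor.

B, E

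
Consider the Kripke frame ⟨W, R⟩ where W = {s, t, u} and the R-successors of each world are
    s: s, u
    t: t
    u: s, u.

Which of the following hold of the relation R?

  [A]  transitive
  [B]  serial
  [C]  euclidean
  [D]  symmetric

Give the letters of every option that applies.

A, B, C, D

(A) transitive: R is closed under composition.
(B) serial: every world has an R-successor.
(C) euclidean: any two R-successors of the same world are R-related.
(D) symmetric: every R-edge is matched by its reverse.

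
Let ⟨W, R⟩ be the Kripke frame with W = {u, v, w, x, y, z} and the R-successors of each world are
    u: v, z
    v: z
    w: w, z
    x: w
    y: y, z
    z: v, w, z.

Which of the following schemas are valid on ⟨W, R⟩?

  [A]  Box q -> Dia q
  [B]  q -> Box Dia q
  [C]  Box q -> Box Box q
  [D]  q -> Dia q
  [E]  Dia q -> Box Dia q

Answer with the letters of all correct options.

A

R is not reflexive: not u R u.
R is not symmetric: u R v but not v R u.
R is not transitive: u R z and z R w but not u R w.
R is not euclidean: y R z and y R y but not z R y.
R is serial: every world has an R-successor.
(A) axiom D: valid iff R is serial. R is serial — valid.
(B) q -> Box Dia q is axiom B, which corresponds to symmetry. R is not symmetric — not valid.
(C) Box q -> Box Box q is axiom 4, which corresponds to transitivity. R is not transitive — not valid.
(D) the dual of axiom T: valid iff R is reflexive. R is not reflexive — not valid.
(E) Dia q -> Box Dia q is axiom 5; it is valid on a frame exactly when R is euclidean. R is not euclidean, so not valid.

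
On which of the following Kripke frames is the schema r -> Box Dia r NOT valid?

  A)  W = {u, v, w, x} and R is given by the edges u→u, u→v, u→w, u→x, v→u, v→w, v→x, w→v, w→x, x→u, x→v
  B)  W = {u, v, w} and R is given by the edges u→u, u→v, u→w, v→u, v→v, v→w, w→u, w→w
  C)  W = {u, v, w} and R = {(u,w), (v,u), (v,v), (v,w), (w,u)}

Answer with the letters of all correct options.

The schema r -> Box Dia r is axiom B; it is valid on a frame iff R is symmetric.
(A) R is not symmetric (u R w but not w R u), so the schema fails here.
(B) R is not symmetric (v R w but not w R v), so the schema fails here.
(C) R is not symmetric (v R u but not u R v), so the schema fails here.

A, B, C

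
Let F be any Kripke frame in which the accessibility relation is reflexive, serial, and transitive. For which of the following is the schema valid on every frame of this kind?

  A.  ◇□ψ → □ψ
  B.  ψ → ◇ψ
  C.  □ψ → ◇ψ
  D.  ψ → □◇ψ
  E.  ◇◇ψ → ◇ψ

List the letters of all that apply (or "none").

B, C, E

(A) the dual of axiom 5: valid iff R is euclidean. Such an R need not be euclidean — not valid.
(B) ψ → ◇ψ is the dual of axiom T; it is valid on a frame exactly when R is reflexive. Every such R is reflexive, so valid.
(C) □ψ → ◇ψ is axiom D, which corresponds to seriality. Every such R is serial — valid.
(D) ψ → □◇ψ is axiom B, which corresponds to symmetry. Such an R need not be symmetric — not valid.
(E) ◇◇ψ → ◇ψ is the dual of axiom 4, which corresponds to transitivity. Every such R is transitive — valid.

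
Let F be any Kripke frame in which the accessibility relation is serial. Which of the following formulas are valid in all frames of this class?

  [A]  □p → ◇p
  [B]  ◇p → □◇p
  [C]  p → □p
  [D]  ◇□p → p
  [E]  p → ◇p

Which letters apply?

A

(A) □p → ◇p is axiom D, which corresponds to seriality. Every such R is serial — valid.
(B) ◇p → □◇p (axiom 5) characterises the euclidean frames. Such an R need not be euclidean — not valid.
(C) p → □p (equivalent to ◇p→p) corresponds to R being a subset of the identity. Such an R need not be a subset of the identity, so not valid.
(D) ◇□p → p (the dual of axiom B) characterises the symmetric frames. Such an R need not be symmetric — not valid.
(E) p → ◇p is the dual of axiom T, which corresponds to reflexivity. Such an R need not be reflexive — not valid.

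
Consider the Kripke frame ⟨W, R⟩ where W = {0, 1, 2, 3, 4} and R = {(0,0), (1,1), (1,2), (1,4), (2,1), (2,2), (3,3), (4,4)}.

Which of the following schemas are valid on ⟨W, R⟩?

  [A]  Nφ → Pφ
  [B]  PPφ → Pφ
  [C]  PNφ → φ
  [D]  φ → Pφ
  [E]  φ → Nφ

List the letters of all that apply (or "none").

A, D

R is reflexive: each world relates to itself.
R is not symmetric: 1 R 4 but not 4 R 1.
R is not transitive: 2 R 1 and 1 R 4 but not 2 R 4.
R is serial: every world has an R-successor.
R is not a subset of the identity: 1 R 2 with 1 ≠ 2.
(A) Nφ → Pφ (axiom D) characterises the serial frames. R is serial — valid.
(B) PPφ → Pφ (the dual of axiom 4) characterises the transitive frames. R is not transitive — not valid.
(C) PNφ → φ is the dual of axiom B; it is valid on a frame exactly when R is symmetric. R is not symmetric, so not valid.
(D) φ → Pφ (the dual of axiom T) characterises the reflexive frames. R is reflexive — valid.
(E) φ → Nφ is equivalent to ◇p→p; it holds exactly when R ⊆ identity. Here R ⊄ identity — not valid.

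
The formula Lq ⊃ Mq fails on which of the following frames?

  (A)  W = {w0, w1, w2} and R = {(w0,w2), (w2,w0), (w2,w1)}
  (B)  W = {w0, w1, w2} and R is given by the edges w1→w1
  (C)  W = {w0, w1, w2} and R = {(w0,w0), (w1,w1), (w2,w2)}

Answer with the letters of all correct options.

The schema Lq ⊃ Mq is axiom D; it is valid on a frame iff R is serial.
(A) R is not serial (w1 has no R-successor), so the schema fails here.
(B) R is not serial (w0 has no R-successor), so the schema fails here.
(C) R is serial (every world has an R-successor), so the schema is valid here.

A, B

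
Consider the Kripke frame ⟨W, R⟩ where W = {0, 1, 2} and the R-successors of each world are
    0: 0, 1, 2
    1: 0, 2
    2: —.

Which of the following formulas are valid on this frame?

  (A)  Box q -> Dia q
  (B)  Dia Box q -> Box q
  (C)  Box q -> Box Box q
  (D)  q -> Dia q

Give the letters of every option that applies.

R is not reflexive: not 1 R 1.
R is not transitive: 1 R 0 and 0 R 1 but not 1 R 1.
R is not euclidean: 0 R 2 and 0 R 0 but not 2 R 0.
R is not serial: 2 has no R-successor.
(A) axiom D: valid iff R is serial. R is not serial — not valid.
(B) Dia Box q -> Box q is the dual of axiom 5; it is valid on a frame exactly when R is euclidean. R is not euclidean, so not valid.
(C) Box q -> Box Box q is axiom 4; it is valid on a frame exactly when R is transitive. R is not transitive, so not valid.
(D) the dual of axiom T: valid iff R is reflexive. R is not reflexive — not valid.

none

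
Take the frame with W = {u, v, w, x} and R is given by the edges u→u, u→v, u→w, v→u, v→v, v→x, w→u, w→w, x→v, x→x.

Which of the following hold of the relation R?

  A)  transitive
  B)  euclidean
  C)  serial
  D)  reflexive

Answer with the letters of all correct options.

C, D

(A) not transitive: u R v and v R x but not u R x.
(B) not euclidean: u R v and u R w but not v R w.
(C) serial: every world has an R-successor.
(D) reflexive: each world relates to itself.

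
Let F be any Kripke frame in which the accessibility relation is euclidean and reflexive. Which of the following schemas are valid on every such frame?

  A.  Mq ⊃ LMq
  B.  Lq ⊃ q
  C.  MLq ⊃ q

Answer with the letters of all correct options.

A reflexive euclidean relation is also symmetric (from wRw and wRv the euclidean condition gives vRw) and hence transitive; it is an equivalence relation.
(A) Mq ⊃ LMq is axiom 5; it is valid on a frame exactly when R is euclidean. Every such R is euclidean, so valid.
(B) Lq ⊃ q is axiom T, which corresponds to reflexivity. Every such R is reflexive — valid.
(C) MLq ⊃ q is the dual of axiom B, which corresponds to symmetry. Every such R is symmetric — valid.

A, B, C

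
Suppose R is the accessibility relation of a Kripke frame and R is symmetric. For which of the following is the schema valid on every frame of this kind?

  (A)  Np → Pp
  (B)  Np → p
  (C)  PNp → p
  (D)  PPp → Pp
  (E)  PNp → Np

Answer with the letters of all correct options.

(A) Np → Pp is axiom D; it is valid on a frame exactly when R is serial. Such an R need not be serial, so not valid.
(B) Np → p is axiom T; it is valid on a frame exactly when R is reflexive. Such an R need not be reflexive, so not valid.
(C) PNp → p is the dual of axiom B; it is valid on a frame exactly when R is symmetric. Every such R is symmetric, so valid.
(D) PPp → Pp is the dual of axiom 4, which corresponds to transitivity. Such an R need not be transitive — not valid.
(E) PNp → Np is the dual of axiom 5, which corresponds to the euclidean property. Such an R need not be euclidean — not valid.

C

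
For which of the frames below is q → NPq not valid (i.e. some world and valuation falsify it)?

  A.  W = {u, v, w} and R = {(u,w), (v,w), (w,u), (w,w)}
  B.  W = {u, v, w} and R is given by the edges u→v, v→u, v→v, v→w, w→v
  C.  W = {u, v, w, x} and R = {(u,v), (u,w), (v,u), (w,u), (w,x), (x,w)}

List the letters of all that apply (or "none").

A

The schema q → NPq is axiom B; it is valid on a frame iff R is symmetric.
(A) R is not symmetric (v R w but not w R v), so the schema fails here.
(B) R is symmetric (every R-edge is matched by its reverse), so the schema is valid here.
(C) R is symmetric (every R-edge is matched by its reverse), so the schema is valid here.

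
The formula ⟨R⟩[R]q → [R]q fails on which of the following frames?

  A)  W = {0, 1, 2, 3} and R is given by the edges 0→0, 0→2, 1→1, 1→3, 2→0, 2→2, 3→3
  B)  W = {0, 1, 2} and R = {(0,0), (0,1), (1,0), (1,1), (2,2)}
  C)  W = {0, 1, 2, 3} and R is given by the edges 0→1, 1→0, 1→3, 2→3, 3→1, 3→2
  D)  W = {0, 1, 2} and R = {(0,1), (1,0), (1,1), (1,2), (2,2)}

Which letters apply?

The schema ⟨R⟩[R]q → [R]q is the dual of axiom 5; it is valid on a frame iff R is euclidean.
(A) R is not euclidean (1 R 3 and 1 R 1 but not 3 R 1), so the schema fails here.
(B) R is euclidean (any two R-successors of the same world are R-related), so the schema is valid here.
(C) R is not euclidean (1 R 0 and 1 R 3 but not 0 R 3), so the schema fails here.
(D) R is not euclidean (1 R 0 and 1 R 2 but not 0 R 2), so the schema fails here.

A, C, D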